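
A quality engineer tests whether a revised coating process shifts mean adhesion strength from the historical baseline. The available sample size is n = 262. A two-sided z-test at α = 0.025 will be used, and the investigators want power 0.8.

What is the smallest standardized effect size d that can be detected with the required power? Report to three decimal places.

d ≈ 0.190

Need Φ(δ − 2.241) = 0.8, so δ = 2.241 + 0.842 = 3.083.
(Lower-tail contribution to power is negligible for δ > 0.)
δ = d·√n ⇒ d = δ/√n = 3.083/√262 = 0.1905.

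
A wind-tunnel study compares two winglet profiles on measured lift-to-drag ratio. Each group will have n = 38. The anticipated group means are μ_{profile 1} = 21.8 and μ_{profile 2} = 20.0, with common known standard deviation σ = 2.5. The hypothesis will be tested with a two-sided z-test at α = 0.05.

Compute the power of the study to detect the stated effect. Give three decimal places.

Power ≈ 0.881

Standardized effect: d = |μ_{profile 1} − μ_{profile 2}| / σ = |21.8 − 20.0| / 2.5 = 0.7200
Noncentrality parameter: δ = d·√(n/2) = 0.7200 × √(38/2) = 3.1384
Critical value for a two-sided test at α = 0.05: z_{α/2} = 1.960.
Power = Φ(δ − 1.960) + Φ(−δ − 1.960) = Φ(1.178) + Φ(-5.098) = 0.8807 + 0.0000 = 0.8807.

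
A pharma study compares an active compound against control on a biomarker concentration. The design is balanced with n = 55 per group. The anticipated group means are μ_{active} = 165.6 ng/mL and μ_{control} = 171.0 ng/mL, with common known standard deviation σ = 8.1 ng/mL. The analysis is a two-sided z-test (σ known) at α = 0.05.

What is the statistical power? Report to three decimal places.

Standardized effect: d = |μ_{active} − μ_{control}| / σ = |165.6 − 171.0| / 8.1 = 0.6667
Noncentrality parameter: δ = d·√(n/2) = 0.6667 × √(55/2) = 3.4960
Critical value for a two-sided test at α = 0.05: z_{α/2} = 1.960.
Power = Φ(δ − 1.960) + Φ(−δ − 1.960) = Φ(1.536) + Φ(-5.456) = 0.9377 + 0.0000 = 0.9377.

Power ≈ 0.938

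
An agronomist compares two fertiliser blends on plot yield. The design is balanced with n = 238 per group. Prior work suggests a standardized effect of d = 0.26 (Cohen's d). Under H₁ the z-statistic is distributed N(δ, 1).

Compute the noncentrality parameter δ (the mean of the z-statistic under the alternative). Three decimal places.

δ ≈ 2.836

The noncentrality parameter scales effect size by the design's sample-size factor: δ = d·√(n/2) = 0.26 × √(238/2) = 2.8363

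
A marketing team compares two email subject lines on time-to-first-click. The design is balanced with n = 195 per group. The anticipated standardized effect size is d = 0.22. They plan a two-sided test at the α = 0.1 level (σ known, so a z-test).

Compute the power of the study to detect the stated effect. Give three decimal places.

Power ≈ 0.701

Noncentrality parameter: δ = d·√(n/2) = 0.22 × √(195/2) = 2.1723
Two-sided α = 0.1 → critical value z_{0.05} = 1.645.
Power = Φ(δ − 1.645) + Φ(−δ − 1.645) = Φ(0.527) + Φ(-3.817) = 0.7011 + 0.0001 = 0.7011.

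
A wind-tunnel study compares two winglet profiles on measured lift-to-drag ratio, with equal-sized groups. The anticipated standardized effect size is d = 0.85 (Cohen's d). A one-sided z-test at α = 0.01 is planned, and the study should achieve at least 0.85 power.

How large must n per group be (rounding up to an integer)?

For power 0.85 need Φ(δ − z_{0.01}) = 0.85, so δ = z_{0.01} + z_{0.15} = 2.326 + 1.036 = 3.363.
δ = d·√(n/2) ⇒ n = 2(δ/d)² = 2 × (3.363 / 0.85)² = 31.30.
Rounding up, n = 32 per group.

n = 32 per group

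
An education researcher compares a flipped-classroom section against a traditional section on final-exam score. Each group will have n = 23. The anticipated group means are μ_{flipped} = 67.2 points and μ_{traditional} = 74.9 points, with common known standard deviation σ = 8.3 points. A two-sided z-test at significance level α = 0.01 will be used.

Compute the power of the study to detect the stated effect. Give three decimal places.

Power ≈ 0.716

Standardized effect: d = |μ_{flipped} − μ_{traditional}| / σ = |67.2 − 74.9| / 8.3 = 0.9277
Noncentrality parameter: δ = d·√(n/2) = 0.9277 × √(23/2) = 3.1460
Critical value for a two-sided test at α = 0.01: z_{α/2} = 2.576.
Power = Φ(δ − 2.576) + Φ(−δ − 2.576) = Φ(0.570) + Φ(-5.722) = 0.7157 + 0.0000 = 0.7157.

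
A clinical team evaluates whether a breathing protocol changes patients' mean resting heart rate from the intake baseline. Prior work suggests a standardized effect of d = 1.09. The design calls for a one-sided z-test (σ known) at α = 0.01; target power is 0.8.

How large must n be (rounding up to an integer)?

n = 9

Set Φ(δ − 2.326) = 0.8; then δ − 2.326 = Φ⁻¹(0.8) = 0.842, giving δ = 3.168.
δ = d·√n ⇒ n = (δ/d)² = (3.168 / 1.09)² = 8.45.
Rounding up, n = 9.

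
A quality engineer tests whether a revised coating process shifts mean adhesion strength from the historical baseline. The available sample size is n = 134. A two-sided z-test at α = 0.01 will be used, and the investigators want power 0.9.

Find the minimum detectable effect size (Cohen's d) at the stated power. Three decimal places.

d ≈ 0.333

Required noncentrality: δ = z_{0.005} + z_{0.10} = 2.576 + 1.282 = 3.857.
(The second rejection-region term Φ(−δ − z_{α/2}) is negligible and dropped.)
δ = d·√n ⇒ d = δ/√n = 3.857/√134 = 0.3332.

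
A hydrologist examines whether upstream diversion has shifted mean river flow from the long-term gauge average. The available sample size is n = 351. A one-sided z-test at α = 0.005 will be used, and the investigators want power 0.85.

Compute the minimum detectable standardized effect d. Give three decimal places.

Need Φ(δ − 2.576) = 0.85, so δ = 2.576 + 1.036 = 3.612.
δ = d·√n ⇒ d = δ/√n = 3.612/√351 = 0.1928.

d ≈ 0.193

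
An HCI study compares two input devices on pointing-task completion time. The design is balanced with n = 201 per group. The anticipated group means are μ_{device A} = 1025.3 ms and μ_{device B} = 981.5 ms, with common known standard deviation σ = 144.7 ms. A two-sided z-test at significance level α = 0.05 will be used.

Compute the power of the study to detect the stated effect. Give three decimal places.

Standardized effect: d = |μ_{device A} − μ_{device B}| / σ = |1025.3 − 981.5| / 144.7 = 0.3027
Noncentrality parameter: δ = d·√(n/2) = 0.3027 × √(201/2) = 3.0345
Two-sided α = 0.05 → critical value z_{0.025} = 1.960.
Power = Φ(δ − 1.960) + Φ(−δ − 1.960) = Φ(1.075) + Φ(-4.994) = 0.8587 + 0.0000 = 0.8587.

Power ≈ 0.859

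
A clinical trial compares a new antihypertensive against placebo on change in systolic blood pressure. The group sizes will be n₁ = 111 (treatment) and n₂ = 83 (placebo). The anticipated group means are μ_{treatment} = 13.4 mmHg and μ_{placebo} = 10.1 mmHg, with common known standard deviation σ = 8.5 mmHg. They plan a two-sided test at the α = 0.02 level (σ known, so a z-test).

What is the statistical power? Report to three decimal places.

Standardized effect: d = |μ_{treatment} − μ_{placebo}| / σ = |13.4 − 10.1| / 8.5 = 0.3882
Noncentrality parameter: δ = d / √(1/n₁ + 1/n₂) = 0.3882 / √(1/111 + 1/83) = 2.6754
Two-sided α = 0.02 → critical value z_{0.01} = 2.326.
Power = Φ(δ − 2.326) + Φ(−δ − 2.326) = Φ(0.349) + Φ(-5.002) = 0.6365 + 0.0000 = 0.6365.

Power ≈ 0.636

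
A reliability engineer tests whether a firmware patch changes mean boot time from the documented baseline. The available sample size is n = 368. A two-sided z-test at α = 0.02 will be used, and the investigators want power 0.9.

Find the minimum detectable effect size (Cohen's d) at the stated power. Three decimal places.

d ≈ 0.188

Need Φ(δ − 2.326) = 0.9, so δ = 2.326 + 1.282 = 3.608.
(Lower-tail contribution to power is negligible for δ > 0.)
δ = d·√n ⇒ d = δ/√n = 3.608/√368 = 0.1881.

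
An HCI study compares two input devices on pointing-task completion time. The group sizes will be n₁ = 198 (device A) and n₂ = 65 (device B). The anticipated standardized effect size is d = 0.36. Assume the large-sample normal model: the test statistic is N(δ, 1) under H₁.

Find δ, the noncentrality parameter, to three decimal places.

The noncentrality parameter scales effect size by the design's sample-size factor: δ = d / √(1/n₁ + 1/n₂) = 0.36 / √(1/198 + 1/65) = 2.5183

δ ≈ 2.518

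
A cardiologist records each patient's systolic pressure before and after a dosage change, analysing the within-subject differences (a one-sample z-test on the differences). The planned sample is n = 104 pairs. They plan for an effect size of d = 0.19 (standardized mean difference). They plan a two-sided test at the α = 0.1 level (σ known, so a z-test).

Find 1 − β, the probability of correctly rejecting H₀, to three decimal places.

Power ≈ 0.615

Noncentrality parameter: δ = d·√n = 0.19 × √104 = 1.9376
Critical value for a two-sided test at α = 0.1: z_{α/2} = 1.645.
Power = Φ(δ − 1.645) + Φ(−δ − 1.645) = Φ(0.293) + Φ(-3.582) = 0.6152 + 0.0002 = 0.6153.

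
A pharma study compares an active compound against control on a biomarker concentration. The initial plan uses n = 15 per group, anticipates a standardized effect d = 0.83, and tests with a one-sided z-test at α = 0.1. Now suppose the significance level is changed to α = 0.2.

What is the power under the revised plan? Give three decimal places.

δ = d·√(n/2) = 0.83 × √(15/2) = 2.2730 (unchanged). New critical value: z_{0.2} = 0.842.
Revised power = Φ(δ − 0.842) = Φ(1.431) = 0.9238.

Power ≈ 0.924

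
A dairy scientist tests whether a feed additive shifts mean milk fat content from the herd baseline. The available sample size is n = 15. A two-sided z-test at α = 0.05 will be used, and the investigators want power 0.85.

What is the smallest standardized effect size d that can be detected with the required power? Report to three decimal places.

Need Φ(δ − 1.960) = 0.85, so δ = 1.960 + 1.036 = 2.996.
(The second rejection-region term Φ(−δ − z_{α/2}) is negligible and dropped.)
δ = d·√n ⇒ d = δ/√n = 2.996/√15 = 0.7737.

d ≈ 0.774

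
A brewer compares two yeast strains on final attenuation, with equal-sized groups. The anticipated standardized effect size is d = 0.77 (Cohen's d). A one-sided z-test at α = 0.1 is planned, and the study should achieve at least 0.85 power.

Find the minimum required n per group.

For power 0.85 need Φ(δ − z_{0.1}) = 0.85, so δ = z_{0.1} + z_{0.15} = 1.282 + 1.036 = 2.318.
δ = d·√(n/2) ⇒ n = 2(δ/d)² = 2 × (2.318 / 0.77)² = 18.12.
Rounding up, n = 19 per group.

n = 19 per group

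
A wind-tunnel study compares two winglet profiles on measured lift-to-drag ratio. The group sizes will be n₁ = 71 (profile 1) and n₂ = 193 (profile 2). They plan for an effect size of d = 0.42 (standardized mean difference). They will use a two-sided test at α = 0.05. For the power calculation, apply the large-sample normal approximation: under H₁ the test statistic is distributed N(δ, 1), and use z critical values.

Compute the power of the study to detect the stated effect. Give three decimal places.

Power ≈ 0.857

Noncentrality parameter: δ = d / √(1/n₁ + 1/n₂) = 0.42 / √(1/71 + 1/193) = 3.0259
Two-sided α = 0.05 → critical value z_{0.025} = 1.960.
Power = Φ(δ − 1.960) + Φ(−δ − 1.960) = Φ(1.066) + Φ(-4.986) = 0.8568 + 0.0000 = 0.8568.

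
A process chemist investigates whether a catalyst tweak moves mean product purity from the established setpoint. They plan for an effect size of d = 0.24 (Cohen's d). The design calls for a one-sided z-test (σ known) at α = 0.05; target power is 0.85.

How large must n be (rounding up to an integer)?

For power 0.85 need Φ(δ − z_{0.05}) = 0.85, so δ = z_{0.05} + z_{0.15} = 1.645 + 1.036 = 2.681.
δ = d·√n ⇒ n = (δ/d)² = (2.681 / 0.24)² = 124.81.
Rounding up, n = 125.

n = 125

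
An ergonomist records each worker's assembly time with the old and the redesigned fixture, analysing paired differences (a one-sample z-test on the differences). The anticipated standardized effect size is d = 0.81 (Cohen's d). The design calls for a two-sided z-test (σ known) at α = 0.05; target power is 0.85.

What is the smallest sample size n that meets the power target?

n = 14

Set Φ(δ − 1.960) = 0.85; then δ − 1.960 = Φ⁻¹(0.85) = 1.036, giving δ = 2.996.
(For δ > 0 the lower-tail rejection region contributes negligibly to power, so the one-term inversion is standard.)
δ = d·√n ⇒ n = (δ/d)² = (2.996 / 0.81)² = 13.68.
Round up to the next whole unit.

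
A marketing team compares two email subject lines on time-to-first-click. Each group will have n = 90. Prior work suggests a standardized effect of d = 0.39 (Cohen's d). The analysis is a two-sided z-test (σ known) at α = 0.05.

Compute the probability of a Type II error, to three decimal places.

Noncentrality parameter: δ = d·√(n/2) = 0.39 × √(90/2) = 2.6162
Two-sided α = 0.05 → critical value z_{0.025} = 1.960.
Power = Φ(δ − 1.960) + Φ(−δ − 1.960) = Φ(0.656) + Φ(-4.576) = 0.7442 + 0.0000 = 0.7442.
Type II error: β = 1 − power = 1 − 0.7442 = 0.2558.

β ≈ 0.256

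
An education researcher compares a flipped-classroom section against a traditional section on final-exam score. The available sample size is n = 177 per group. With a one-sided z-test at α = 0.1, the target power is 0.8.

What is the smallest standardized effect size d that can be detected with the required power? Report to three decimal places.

d ≈ 0.226

Required noncentrality: δ = z_{0.1} + z_{0.20} = 1.282 + 0.842 = 2.123.
δ = d·√(n/2) ⇒ d = δ/√(n/2) = 2.123/√(177/2) = 0.2257.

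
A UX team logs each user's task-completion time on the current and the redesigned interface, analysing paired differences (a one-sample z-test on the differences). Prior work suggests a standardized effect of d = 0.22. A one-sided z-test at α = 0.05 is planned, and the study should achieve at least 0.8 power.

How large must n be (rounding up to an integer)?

Set Φ(δ − 1.645) = 0.8; then δ − 1.645 = Φ⁻¹(0.8) = 0.842, giving δ = 2.486.
δ = d·√n ⇒ n = (δ/d)² = (2.486 / 0.22)² = 127.74.
Round up to the next whole unit.

n = 128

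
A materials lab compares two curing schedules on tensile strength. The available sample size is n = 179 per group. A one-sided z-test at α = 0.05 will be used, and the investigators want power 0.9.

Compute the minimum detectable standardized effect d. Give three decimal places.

Need Φ(δ − 1.645) = 0.9, so δ = 1.645 + 1.282 = 2.926.
δ = d·√(n/2) ⇒ d = δ/√(n/2) = 2.926/√(179/2) = 0.3093.

d ≈ 0.309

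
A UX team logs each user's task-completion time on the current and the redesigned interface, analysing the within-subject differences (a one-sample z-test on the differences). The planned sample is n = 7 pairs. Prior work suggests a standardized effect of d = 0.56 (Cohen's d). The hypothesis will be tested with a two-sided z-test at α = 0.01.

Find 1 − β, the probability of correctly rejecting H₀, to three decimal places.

Noncentrality parameter: δ = d·√n = 0.56 × √7 = 1.4816
Critical value for a two-sided test at α = 0.01: z_{α/2} = 2.576.
Power = Φ(δ − 2.576) + Φ(−δ − 2.576) = Φ(-1.094) + Φ(-4.057) = 0.1369 + 0.0000 = 0.1370.

Power ≈ 0.137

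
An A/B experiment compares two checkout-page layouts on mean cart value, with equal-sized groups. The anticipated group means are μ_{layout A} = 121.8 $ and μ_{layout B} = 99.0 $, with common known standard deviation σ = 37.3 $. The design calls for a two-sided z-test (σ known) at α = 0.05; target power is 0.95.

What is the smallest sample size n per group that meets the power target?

n = 70 per group

Standardized effect: d = |μ_{layout A} − μ_{layout B}| / σ = |121.8 − 99.0| / 37.3 = 0.6113
Set Φ(δ − 1.960) = 0.95; then δ − 1.960 = Φ⁻¹(0.95) = 1.645, giving δ = 3.605.
(The Φ(−δ − z_{α/2}) term is vanishingly small for δ > 0 and is dropped in the standard sample-size formula.)
δ = d·√(n/2) ⇒ n = 2(δ/d)² = 2 × (3.605 / 0.6113)² = 69.56.
Round up to the next whole unit.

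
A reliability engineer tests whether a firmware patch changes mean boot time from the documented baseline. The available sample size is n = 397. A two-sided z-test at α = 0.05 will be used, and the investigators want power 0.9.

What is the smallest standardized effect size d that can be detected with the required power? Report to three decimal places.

d ≈ 0.163

Required noncentrality: δ = z_{0.025} + z_{0.10} = 1.960 + 1.282 = 3.242.
(Lower-tail contribution to power is negligible for δ > 0.)
δ = d·√n ⇒ d = δ/√n = 3.242/√397 = 0.1627.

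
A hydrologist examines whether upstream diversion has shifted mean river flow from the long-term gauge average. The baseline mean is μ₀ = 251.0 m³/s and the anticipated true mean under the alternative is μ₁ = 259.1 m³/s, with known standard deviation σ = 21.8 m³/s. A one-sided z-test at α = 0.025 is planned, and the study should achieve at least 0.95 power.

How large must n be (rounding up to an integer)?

Standardized effect: d = |μ₁ − μ₀| / σ = |259.1 − 251.0| / 21.8 = 0.3716
For power 0.95 need Φ(δ − z_{0.025}) = 0.95, so δ = z_{0.025} + z_{0.05} = 1.960 + 1.645 = 3.605.
δ = d·√n ⇒ n = (δ/d)² = (3.605 / 0.3716)² = 94.13.
Rounding up, n = 95.

n = 95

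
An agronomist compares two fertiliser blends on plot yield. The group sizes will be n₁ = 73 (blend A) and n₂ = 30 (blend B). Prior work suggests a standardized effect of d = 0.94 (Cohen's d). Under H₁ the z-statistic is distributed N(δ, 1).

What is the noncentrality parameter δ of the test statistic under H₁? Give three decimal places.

δ = d / √(1/n₁ + 1/n₂) = 0.94 / √(1/73 + 1/30) = 4.3344

δ ≈ 4.334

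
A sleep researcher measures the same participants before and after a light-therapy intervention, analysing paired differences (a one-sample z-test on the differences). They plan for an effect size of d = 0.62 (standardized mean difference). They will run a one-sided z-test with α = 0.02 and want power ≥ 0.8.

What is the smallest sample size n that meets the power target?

n = 22

For power 0.8 need Φ(δ − z_{0.02}) = 0.8, so δ = z_{0.02} + z_{0.20} = 2.054 + 0.842 = 2.895.
δ = d·√n ⇒ n = (δ/d)² = (2.895 / 0.62)² = 21.81.
Round up to the next whole unit.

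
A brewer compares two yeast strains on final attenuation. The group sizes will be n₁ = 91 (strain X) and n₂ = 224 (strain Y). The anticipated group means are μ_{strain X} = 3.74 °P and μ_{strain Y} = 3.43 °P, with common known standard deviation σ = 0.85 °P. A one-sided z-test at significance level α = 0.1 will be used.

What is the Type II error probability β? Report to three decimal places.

β ≈ 0.049

Standardized effect: d = |μ_{strain X} − μ_{strain Y}| / σ = |3.74 − 3.43| / 0.85 = 0.3647
Noncentrality parameter: λ = d / √(1/n₁ + 1/n₂) = 0.3647 / √(1/91 + 1/224) = 2.9338
Critical value for a one-sided test at α = 0.1: z_α = 1.282.
Power = Φ(λ − 1.282) = Φ(1.652) = 0.9508.
Type II error: β = 1 − power = 1 − 0.9508 = 0.0492.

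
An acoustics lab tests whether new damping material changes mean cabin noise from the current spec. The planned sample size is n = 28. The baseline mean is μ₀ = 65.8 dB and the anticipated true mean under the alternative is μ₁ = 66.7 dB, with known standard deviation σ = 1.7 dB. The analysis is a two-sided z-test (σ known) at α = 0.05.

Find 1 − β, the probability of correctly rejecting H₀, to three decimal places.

Standardized effect: d = |μ₁ − μ₀| / σ = |66.7 − 65.8| / 1.7 = 0.5294
Noncentrality parameter: δ = d·√n = 0.5294 × √28 = 2.8014
Two-sided α = 0.05 → critical value z_{0.025} = 1.960.
Power = Φ(δ − 1.960) + Φ(−δ − 1.960) = Φ(0.841) + Φ(-4.761) = 0.7999 + 0.0000 = 0.7999.

Power ≈ 0.800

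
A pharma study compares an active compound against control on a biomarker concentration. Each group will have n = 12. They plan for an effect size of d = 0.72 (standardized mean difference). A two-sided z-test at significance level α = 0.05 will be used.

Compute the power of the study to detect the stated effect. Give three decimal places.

Noncentrality parameter: δ = d·√(n/2) = 0.72 × √(12/2) = 1.7636
Critical value for a two-sided test at α = 0.05: z_{α/2} = 1.960.
Power = Φ(δ − 1.960) + Φ(−δ − 1.960) = Φ(-0.196) + Φ(-3.724) = 0.4222 + 0.0001 = 0.4223.

Power ≈ 0.422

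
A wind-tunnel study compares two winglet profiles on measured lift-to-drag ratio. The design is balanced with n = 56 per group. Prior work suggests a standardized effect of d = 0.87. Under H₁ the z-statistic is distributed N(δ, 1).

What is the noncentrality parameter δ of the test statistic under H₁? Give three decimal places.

The noncentrality parameter scales effect size by the design's sample-size factor: δ = d·√(n/2) = 0.87 × √(56/2) = 4.6036

δ ≈ 4.604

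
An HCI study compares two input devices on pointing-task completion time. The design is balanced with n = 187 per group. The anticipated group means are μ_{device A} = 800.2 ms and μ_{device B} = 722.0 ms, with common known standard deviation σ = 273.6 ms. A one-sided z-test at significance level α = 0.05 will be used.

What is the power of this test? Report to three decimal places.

Power ≈ 0.868

Standardized effect: d = |μ_{device A} − μ_{device B}| / σ = |800.2 − 722.0| / 273.6 = 0.2858
Noncentrality parameter: δ = d·√(n/2) = 0.2858 × √(187/2) = 2.7637
One-sided α = 0.05 → critical value z_{0.05} = 1.645.
Power = Φ(δ − 1.645) = Φ(1.119) = 0.8684.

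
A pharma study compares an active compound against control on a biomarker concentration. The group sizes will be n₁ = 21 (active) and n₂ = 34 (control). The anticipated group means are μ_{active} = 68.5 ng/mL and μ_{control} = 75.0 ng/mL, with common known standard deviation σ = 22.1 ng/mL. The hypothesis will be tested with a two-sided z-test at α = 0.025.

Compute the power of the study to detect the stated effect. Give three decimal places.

Standardized effect: d = |μ_{active} − μ_{control}| / σ = |68.5 − 75.0| / 22.1 = 0.2941
Noncentrality parameter: δ = d / √(1/n₁ + 1/n₂) = 0.2941 / √(1/21 + 1/34) = 1.0597
Critical value for a two-sided test at α = 0.025: z_{α/2} = 2.241.
Power = Φ(δ − 2.241) + Φ(−δ − 2.241) = Φ(-1.182) + Φ(-3.301) = 0.1187 + 0.0005 = 0.1191.

Power ≈ 0.119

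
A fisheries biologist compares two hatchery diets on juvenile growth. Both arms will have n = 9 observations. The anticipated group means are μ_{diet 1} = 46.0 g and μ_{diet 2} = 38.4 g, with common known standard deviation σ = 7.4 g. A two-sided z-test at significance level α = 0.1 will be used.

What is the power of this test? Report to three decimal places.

Power ≈ 0.703

Standardized effect: d = |μ_{diet 1} − μ_{diet 2}| / σ = |46.0 − 38.4| / 7.4 = 1.0270
Noncentrality parameter: δ = d·√(n/2) = 1.0270 × √(9/2) = 2.1787
Critical value for a two-sided test at α = 0.1: z_{α/2} = 1.645.
Power = Φ(δ − 1.645) + Φ(−δ − 1.645) = Φ(0.534) + Φ(-3.824) = 0.7033 + 0.0001 = 0.7033.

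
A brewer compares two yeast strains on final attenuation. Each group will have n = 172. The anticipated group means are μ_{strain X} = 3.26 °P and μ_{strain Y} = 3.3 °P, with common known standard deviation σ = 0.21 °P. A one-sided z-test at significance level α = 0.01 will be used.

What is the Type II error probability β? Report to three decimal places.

β ≈ 0.712

Standardized effect: d = |μ_{strain X} − μ_{strain Y}| / σ = |3.26 − 3.3| / 0.21 = 0.1905
Noncentrality parameter: δ = d·√(n/2) = 0.1905 × √(172/2) = 1.7664
One-sided α = 0.01 → critical value z_{0.01} = 2.326.
Power = Φ(δ − 2.326) = Φ(-0.560) = 0.2878.
Type II error: β = 1 − power = 1 − 0.2878 = 0.7122.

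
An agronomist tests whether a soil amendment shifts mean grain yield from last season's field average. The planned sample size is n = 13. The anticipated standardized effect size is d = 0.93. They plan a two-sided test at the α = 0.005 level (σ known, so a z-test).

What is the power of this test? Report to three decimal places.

Power ≈ 0.708

Noncentrality parameter: δ = d·√n = 0.93 × √13 = 3.3532
Critical value for a two-sided test at α = 0.005: z_{α/2} = 2.807.
Power = Φ(δ − 2.807) + Φ(−δ − 2.807) = Φ(0.546) + Φ(-6.160) = 0.7075 + 0.0000 = 0.7075.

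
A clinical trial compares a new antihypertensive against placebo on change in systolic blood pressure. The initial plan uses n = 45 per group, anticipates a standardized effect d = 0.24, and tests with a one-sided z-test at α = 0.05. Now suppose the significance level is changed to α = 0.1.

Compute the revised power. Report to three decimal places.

Power ≈ 0.443

δ = d·√(n/2) = 0.24 × √(45/2) = 1.1384 (unchanged). New critical value: z_{0.1} = 1.282.
Revised power = P(Z > 1.282 − δ) = Φ(-0.143) = 0.4431.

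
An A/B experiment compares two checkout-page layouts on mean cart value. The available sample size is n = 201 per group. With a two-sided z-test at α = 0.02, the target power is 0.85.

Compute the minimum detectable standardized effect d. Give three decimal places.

Need Φ(δ − 2.326) = 0.85, so δ = 2.326 + 1.036 = 3.363.
(Lower-tail contribution to power is negligible for δ > 0.)
δ = d·√(n/2) ⇒ d = δ/√(n/2) = 3.363/√(201/2) = 0.3354.

d ≈ 0.335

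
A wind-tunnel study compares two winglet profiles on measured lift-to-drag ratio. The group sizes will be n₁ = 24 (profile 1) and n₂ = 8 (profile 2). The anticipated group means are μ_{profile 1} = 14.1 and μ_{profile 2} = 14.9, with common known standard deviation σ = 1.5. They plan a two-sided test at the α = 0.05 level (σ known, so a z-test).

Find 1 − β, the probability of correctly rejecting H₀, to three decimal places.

Power ≈ 0.257

Standardized effect: d = |μ_{profile 1} − μ_{profile 2}| / σ = |14.1 − 14.9| / 1.5 = 0.5333
Noncentrality parameter: δ = d / √(1/n₁ + 1/n₂) = 0.5333 / √(1/24 + 1/8) = 1.3064
Critical value for a two-sided test at α = 0.05: z_{α/2} = 1.960.
Power = Φ(δ − 1.960) + Φ(−δ − 1.960) = Φ(-0.654) + Φ(-3.266) = 0.2567 + 0.0005 = 0.2572.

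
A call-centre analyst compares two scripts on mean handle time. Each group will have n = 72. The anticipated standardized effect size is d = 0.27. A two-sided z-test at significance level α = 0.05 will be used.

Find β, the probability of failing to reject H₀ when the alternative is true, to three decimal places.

β ≈ 0.633

Noncentrality parameter: δ = d·√(n/2) = 0.27 × √(72/2) = 1.6200
Critical value for a two-sided test at α = 0.05: z_{α/2} = 1.960.
Power = Φ(δ − 1.960) + Φ(−δ − 1.960) = Φ(-0.340) + Φ(-3.580) = 0.3669 + 0.0002 = 0.3671.
Type II error: β = 1 − power = 1 − 0.3671 = 0.6329.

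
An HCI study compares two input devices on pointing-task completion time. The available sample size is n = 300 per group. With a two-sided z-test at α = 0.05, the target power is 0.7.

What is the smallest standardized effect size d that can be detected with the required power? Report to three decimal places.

d ≈ 0.203

Need Φ(δ − 1.960) = 0.7, so δ = 1.960 + 0.524 = 2.484.
(Lower-tail contribution to power is negligible for δ > 0.)
δ = d·√(n/2) ⇒ d = δ/√(n/2) = 2.484/√(300/2) = 0.2028.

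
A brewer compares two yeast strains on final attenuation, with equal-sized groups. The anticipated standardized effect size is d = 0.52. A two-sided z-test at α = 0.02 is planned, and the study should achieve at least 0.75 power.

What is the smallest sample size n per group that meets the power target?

n = 67 per group

For power 0.75 need Φ(δ − z_{0.01}) = 0.75, so δ = z_{0.01} + z_{0.25} = 2.326 + 0.674 = 3.001.
(For δ > 0 the lower-tail rejection region contributes negligibly to power, so the one-term inversion is standard.)
δ = d·√(n/2) ⇒ n = 2(δ/d)² = 2 × (3.001 / 0.52)² = 66.61.
Rounding up, n = 67 per group.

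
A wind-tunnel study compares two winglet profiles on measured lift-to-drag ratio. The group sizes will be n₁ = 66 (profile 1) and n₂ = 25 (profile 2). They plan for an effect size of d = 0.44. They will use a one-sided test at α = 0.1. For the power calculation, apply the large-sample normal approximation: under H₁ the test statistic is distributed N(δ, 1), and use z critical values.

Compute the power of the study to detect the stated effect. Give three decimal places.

Noncentrality parameter: δ = d / √(1/n₁ + 1/n₂) = 0.44 / √(1/66 + 1/25) = 1.8736
One-sided α = 0.1 → critical value z_{0.1} = 1.282.
Power = P(Z > 1.282 − δ) = Φ(0.592) = 0.7231.

Power ≈ 0.723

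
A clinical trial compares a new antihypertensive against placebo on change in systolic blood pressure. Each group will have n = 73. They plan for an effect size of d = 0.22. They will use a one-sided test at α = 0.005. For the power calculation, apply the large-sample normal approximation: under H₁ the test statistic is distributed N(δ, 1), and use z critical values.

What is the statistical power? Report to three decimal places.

Noncentrality parameter: δ = d·√(n/2) = 0.22 × √(73/2) = 1.3291
Critical value for a one-sided test at α = 0.005: z_α = 2.576.
Power = P(Z > 2.576 − δ) = Φ(-1.247) = 0.1063.

Power ≈ 0.106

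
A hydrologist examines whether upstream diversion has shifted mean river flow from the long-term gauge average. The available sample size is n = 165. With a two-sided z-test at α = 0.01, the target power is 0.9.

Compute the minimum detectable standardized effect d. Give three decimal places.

d ≈ 0.300

Required noncentrality: δ = z_{0.005} + z_{0.10} = 2.576 + 1.282 = 3.857.
(Lower-tail contribution to power is negligible for δ > 0.)
δ = d·√n ⇒ d = δ/√n = 3.857/√165 = 0.3003.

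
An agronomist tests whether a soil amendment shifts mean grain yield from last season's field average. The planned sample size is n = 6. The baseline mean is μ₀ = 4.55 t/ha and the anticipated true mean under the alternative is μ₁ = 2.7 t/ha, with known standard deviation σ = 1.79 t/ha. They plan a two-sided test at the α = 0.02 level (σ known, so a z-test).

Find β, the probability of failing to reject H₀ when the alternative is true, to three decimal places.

Standardized effect: d = |μ₁ − μ₀| / σ = |2.7 − 4.55| / 1.79 = 1.0335
Noncentrality parameter: δ = d·√n = 1.0335 × √6 = 2.5316
Two-sided α = 0.02 → critical value z_{0.01} = 2.326.
Power = Φ(δ − 2.326) + Φ(−δ − 2.326) = Φ(0.205) + Φ(-4.858) = 0.5813 + 0.0000 = 0.5813.
Type II error: β = 1 − power = 1 − 0.5813 = 0.4187.

β ≈ 0.419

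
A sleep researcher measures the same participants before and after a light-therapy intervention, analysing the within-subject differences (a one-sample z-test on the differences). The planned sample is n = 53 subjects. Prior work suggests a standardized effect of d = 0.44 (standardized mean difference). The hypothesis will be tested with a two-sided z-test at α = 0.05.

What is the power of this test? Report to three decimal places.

Noncentrality parameter: δ = d·√n = 0.44 × √53 = 3.2032
Critical value for a two-sided test at α = 0.05: z_{α/2} = 1.960.
Power = Φ(δ − 1.960) + Φ(−δ − 1.960) = Φ(1.243) + Φ(-5.163) = 0.8931 + 0.0000 = 0.8931.

Power ≈ 0.893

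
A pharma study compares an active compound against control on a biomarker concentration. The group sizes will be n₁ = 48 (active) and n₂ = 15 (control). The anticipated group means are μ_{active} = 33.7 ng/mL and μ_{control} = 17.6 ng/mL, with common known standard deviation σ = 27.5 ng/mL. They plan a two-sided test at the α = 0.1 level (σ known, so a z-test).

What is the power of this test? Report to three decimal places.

Standardized effect: d = |μ_{active} − μ_{control}| / σ = |33.7 − 17.6| / 27.5 = 0.5855
Noncentrality parameter: δ = d / √(1/n₁ + 1/n₂) = 0.5855 / √(1/48 + 1/15) = 1.9792
Two-sided α = 0.1 → critical value z_{0.05} = 1.645.
Power = Φ(δ − 1.645) + Φ(−δ − 1.645) = Φ(0.334) + Φ(-3.624) = 0.6309 + 0.0001 = 0.6311.

Power ≈ 0.631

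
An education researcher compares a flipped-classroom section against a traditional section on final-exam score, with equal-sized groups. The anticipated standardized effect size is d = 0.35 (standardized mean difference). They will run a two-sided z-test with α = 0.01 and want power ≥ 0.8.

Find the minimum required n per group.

n = 191 per group

Set Φ(δ − 2.576) = 0.8; then δ − 2.576 = Φ⁻¹(0.8) = 0.842, giving δ = 3.417.
(The Φ(−δ − z_{α/2}) term is vanishingly small for δ > 0 and is dropped in the standard sample-size formula.)
δ = d·√(n/2) ⇒ n = 2(δ/d)² = 2 × (3.417 / 0.35)² = 190.68.
Round up to the next whole unit.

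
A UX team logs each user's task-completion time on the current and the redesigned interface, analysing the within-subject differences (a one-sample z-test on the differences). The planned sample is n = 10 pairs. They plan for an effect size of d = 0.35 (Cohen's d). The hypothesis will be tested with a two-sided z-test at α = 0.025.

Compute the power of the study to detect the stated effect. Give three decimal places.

Noncentrality parameter: δ = d·√n = 0.35 × √10 = 1.1068
Two-sided α = 0.025 → critical value z_{0.0125} = 2.241.
Power = Φ(δ − 2.241) + Φ(−δ − 2.241) = Φ(-1.135) + Φ(-3.348) = 0.1283 + 0.0004 = 0.1287.

Power ≈ 0.129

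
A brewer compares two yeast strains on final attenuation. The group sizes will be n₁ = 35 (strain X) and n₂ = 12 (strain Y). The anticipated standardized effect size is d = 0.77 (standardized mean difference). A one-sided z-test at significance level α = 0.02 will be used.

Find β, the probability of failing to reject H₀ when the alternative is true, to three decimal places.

β ≈ 0.402

Noncentrality parameter: δ = d / √(1/n₁ + 1/n₂) = 0.77 / √(1/35 + 1/12) = 2.3018
Critical value for a one-sided test at α = 0.02: z_α = 2.054.
Power = Φ(δ − 2.054) = Φ(0.248) = 0.5980.
Type II error: β = 1 − power = 1 − 0.5980 = 0.4020.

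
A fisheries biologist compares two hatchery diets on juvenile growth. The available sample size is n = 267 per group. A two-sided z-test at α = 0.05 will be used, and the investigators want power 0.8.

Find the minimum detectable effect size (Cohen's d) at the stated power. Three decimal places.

d ≈ 0.242

Required noncentrality: δ = z_{0.025} + z_{0.20} = 1.960 + 0.842 = 2.802.
(Lower-tail contribution to power is negligible for δ > 0.)
δ = d·√(n/2) ⇒ d = δ/√(n/2) = 2.802/√(267/2) = 0.2425.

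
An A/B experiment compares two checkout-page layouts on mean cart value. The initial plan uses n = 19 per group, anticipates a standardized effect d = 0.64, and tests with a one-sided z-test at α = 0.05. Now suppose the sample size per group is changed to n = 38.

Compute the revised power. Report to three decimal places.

Power ≈ 0.874

With n = 38 per group: δ = d·√(n/2) = 0.64 × √(38/2) = 2.7897. Critical value z_{0.05} = 1.645.
Revised power = Φ(δ − 1.645) = Φ(1.145) = 0.8739.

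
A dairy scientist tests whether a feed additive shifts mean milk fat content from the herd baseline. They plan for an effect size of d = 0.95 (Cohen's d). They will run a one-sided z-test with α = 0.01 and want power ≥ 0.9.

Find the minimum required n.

Set Φ(δ − 2.326) = 0.9; then δ − 2.326 = Φ⁻¹(0.9) = 1.282, giving δ = 3.608.
δ = d·√n ⇒ n = (δ/d)² = (3.608 / 0.95)² = 14.42.
Round up to the next whole unit.

n = 15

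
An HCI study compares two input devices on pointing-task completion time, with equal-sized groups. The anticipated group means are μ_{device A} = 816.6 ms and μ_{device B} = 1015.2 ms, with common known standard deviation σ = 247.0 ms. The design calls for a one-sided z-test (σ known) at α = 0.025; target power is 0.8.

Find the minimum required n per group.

n = 25 per group

Standardized effect: d = |μ_{device A} − μ_{device B}| / σ = |816.6 − 1015.2| / 247.0 = 0.8040
Set Φ(δ − 1.960) = 0.8; then δ − 1.960 = Φ⁻¹(0.8) = 0.842, giving δ = 2.802.
δ = d·√(n/2) ⇒ n = 2(δ/d)² = 2 × (2.802 / 0.8040)² = 24.28.
Round up to the next whole unit.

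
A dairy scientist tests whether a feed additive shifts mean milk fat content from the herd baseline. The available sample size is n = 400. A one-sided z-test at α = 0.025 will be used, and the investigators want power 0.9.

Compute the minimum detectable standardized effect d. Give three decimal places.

d ≈ 0.162

Need Φ(δ − 1.960) = 0.9, so δ = 1.960 + 1.282 = 3.242.
δ = d·√n ⇒ d = δ/√n = 3.242/√400 = 0.1621.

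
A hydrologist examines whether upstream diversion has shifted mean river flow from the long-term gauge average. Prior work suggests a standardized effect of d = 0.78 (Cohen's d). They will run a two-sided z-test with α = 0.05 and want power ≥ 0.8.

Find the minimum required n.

Set Φ(δ − 1.960) = 0.8; then δ − 1.960 = Φ⁻¹(0.8) = 0.842, giving δ = 2.802.
(For δ > 0 the lower-tail rejection region contributes negligibly to power, so the one-term inversion is standard.)
δ = d·√n ⇒ n = (δ/d)² = (2.802 / 0.78)² = 12.90.
Rounding up, n = 13.

n = 13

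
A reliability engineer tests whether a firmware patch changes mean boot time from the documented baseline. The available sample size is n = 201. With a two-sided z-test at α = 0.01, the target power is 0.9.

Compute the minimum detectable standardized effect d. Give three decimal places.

Required noncentrality: δ = z_{0.005} + z_{0.10} = 2.576 + 1.282 = 3.857.
(Lower-tail contribution to power is negligible for δ > 0.)
δ = d·√n ⇒ d = δ/√n = 3.857/√201 = 0.2721.

d ≈ 0.272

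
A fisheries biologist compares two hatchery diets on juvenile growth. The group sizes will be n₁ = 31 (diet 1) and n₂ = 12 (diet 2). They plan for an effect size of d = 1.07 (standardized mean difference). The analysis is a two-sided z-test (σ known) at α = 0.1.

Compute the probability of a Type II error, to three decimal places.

Noncentrality parameter: δ = d / √(1/n₁ + 1/n₂) = 1.07 / √(1/31 + 1/12) = 3.1472
Two-sided α = 0.1 → critical value z_{0.05} = 1.645.
Power = Φ(δ − 1.645) + Φ(−δ − 1.645) = Φ(1.502) + Φ(-4.792) = 0.9335 + 0.0000 = 0.9335.
Type II error: β = 1 − power = 1 − 0.9335 = 0.0665.

β ≈ 0.067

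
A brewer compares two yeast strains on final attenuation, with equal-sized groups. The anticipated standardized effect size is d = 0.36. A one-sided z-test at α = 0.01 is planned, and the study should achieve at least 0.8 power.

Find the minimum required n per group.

For power 0.8 need Φ(δ − z_{0.01}) = 0.8, so δ = z_{0.01} + z_{0.20} = 2.326 + 0.842 = 3.168.
δ = d·√(n/2) ⇒ n = 2(δ/d)² = 2 × (3.168 / 0.36)² = 154.88.
Round up to the next whole unit.

n = 155 per group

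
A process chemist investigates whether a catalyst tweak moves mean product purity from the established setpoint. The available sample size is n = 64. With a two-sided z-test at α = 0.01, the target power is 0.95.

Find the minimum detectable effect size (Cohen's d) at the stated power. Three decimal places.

Required noncentrality: δ = z_{0.005} + z_{0.05} = 2.576 + 1.645 = 4.221.
(Lower-tail contribution to power is negligible for δ > 0.)
δ = d·√n ⇒ d = δ/√n = 4.221/√64 = 0.5276.

d ≈ 0.528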